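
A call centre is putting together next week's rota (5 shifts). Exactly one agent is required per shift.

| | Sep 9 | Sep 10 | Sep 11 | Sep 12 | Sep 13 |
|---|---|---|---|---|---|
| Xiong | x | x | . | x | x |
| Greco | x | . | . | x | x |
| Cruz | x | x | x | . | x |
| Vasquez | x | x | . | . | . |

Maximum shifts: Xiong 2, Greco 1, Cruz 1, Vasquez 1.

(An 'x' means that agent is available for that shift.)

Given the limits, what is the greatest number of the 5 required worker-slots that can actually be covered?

5

Total capacity across all agents is 2+1+1+1 = 5, and 5 slots are needed, so at most 5 can be filled.
An assignment achieving 5: Sep 9→Vasquez, Sep 10→Xiong, Sep 11→Cruz, Sep 12→Xiong, Sep 13→Greco.
Loads: Xiong 2/2, Greco 1/1, Cruz 1/1, Vasquez 1/1.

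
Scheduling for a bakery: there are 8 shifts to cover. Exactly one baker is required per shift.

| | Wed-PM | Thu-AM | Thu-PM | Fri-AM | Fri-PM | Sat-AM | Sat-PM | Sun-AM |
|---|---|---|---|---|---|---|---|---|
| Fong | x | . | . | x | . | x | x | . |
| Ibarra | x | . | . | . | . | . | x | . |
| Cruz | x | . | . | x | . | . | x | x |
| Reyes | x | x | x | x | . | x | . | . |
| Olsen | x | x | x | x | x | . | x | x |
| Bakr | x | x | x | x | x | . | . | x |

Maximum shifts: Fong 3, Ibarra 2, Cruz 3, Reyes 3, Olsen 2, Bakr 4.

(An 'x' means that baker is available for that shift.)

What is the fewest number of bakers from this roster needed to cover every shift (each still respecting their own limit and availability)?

3

8 slots to fill and no one can take more than 4, so at least ⌈8/4⌉ = 2 bakers are needed.
Any 2 bakers together have capacity at most 4+3 = 7 < 8 slots, so 2 can never suffice.
Fong, Ibarra, and Bakr alone can cover everything: Wed-PM→Ibarra, Thu-AM→Bakr, Thu-PM→Bakr, Fri-AM→Fong, Fri-PM→Bakr, Sat-AM→Fong, Sat-PM→Fong, Sun-AM→Bakr.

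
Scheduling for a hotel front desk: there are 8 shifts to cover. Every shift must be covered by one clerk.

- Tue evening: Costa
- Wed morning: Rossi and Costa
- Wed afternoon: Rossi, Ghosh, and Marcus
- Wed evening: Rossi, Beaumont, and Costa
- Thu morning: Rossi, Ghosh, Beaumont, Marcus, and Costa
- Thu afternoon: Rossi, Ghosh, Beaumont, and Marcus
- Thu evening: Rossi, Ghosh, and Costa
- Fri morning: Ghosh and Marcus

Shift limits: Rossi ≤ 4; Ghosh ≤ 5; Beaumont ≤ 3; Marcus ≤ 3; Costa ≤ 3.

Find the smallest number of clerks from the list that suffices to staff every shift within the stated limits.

8 slots to fill and no one can take more than 5, so at least ⌈8/5⌉ = 2 clerks are needed.
Ghosh and Costa alone can cover everything: Tue evening→Costa, Wed morning→Costa, Wed afternoon→Ghosh, Wed evening→Costa, Thu morning→Ghosh, Thu afternoon→Ghosh, Thu evening→Ghosh, Fri morning→Ghosh.

2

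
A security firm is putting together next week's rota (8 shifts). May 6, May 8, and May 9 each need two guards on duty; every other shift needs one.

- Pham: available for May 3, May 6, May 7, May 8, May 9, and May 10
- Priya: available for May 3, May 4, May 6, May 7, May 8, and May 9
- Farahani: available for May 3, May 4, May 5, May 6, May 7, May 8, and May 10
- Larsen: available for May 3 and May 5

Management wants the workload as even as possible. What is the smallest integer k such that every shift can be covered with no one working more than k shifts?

With 4 guards and 11 worker-slots to fill, someone must work at least ⌈11/4⌉ = 3 shifts, so k ≥ 3.
k = 3 works: May 3→Larsen, May 4→Priya, May 5→Larsen, May 6→Pham+Farahani, May 7→Farahani, May 8→Priya+Farahani, May 9→Pham+Priya, May 10→Pham.
Loads: Pham 3, Priya 3, Farahani 3, Larsen 2 — all ≤ 3.

3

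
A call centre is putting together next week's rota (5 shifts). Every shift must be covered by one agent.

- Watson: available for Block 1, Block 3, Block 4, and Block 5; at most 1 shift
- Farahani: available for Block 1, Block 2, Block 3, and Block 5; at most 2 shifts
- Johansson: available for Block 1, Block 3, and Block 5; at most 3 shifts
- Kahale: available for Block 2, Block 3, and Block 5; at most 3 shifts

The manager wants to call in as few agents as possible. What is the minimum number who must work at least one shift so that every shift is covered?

5 slots to fill and no one can take more than 3, so at least ⌈5/3⌉ = 2 agents are needed.
No set of 2 agents can cover every shift (each such set leaves at least one shift with no one available or exceeds a cap).
Watson, Farahani, and Johansson alone can cover everything: Block 1→Farahani, Block 2→Farahani, Block 3→Johansson, Block 4→Watson, Block 5→Johansson.

3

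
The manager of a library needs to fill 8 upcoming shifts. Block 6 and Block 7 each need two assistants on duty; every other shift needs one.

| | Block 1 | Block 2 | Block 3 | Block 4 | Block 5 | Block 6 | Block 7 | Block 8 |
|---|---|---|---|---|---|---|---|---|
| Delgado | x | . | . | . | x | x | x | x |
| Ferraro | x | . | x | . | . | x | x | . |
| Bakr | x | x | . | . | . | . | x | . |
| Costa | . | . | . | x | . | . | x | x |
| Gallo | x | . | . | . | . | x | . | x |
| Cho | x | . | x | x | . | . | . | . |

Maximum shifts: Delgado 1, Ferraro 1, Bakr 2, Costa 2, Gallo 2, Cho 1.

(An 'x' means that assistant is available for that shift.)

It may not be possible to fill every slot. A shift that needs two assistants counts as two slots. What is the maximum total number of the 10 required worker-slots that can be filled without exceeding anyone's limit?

9

Total capacity across all assistants is 1+1+2+2+2+1 = 9, and 10 slots are needed, so at most 9 can be filled.
An assignment achieving 9: Block 1→Cho, Block 2→Bakr, Block 3→Ferraro, Block 4→Costa, Block 5→Delgado, Block 6→Gallo, Block 7→Bakr+Costa, Block 8→Gallo.
Loads: Delgado 1/1, Ferraro 1/1, Bakr 2/2, Costa 2/2, Gallo 2/2, Cho 1/1.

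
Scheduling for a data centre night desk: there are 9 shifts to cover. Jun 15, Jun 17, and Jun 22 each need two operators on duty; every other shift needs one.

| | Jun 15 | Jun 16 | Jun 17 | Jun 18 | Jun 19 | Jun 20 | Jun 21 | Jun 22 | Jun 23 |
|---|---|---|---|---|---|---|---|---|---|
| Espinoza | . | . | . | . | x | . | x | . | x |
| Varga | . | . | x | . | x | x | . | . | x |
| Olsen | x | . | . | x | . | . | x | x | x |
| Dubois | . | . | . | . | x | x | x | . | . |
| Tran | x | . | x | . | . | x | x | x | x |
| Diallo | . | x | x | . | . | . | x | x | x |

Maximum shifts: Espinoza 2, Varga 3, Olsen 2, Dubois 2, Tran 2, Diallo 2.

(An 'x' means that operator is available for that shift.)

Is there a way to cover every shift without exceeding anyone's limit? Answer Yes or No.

No

Total capacity is 13 and 12 slots are needed, so capacity alone doesn't rule it out.
Shifts {Jun 15, Jun 16, Jun 17, Jun 18, Jun 22} need 8 worker-slots in total, but the operators available for any of those shifts (Varga, Olsen, Tran, and Diallo) can supply at most 7 among them. So no valid schedule exists.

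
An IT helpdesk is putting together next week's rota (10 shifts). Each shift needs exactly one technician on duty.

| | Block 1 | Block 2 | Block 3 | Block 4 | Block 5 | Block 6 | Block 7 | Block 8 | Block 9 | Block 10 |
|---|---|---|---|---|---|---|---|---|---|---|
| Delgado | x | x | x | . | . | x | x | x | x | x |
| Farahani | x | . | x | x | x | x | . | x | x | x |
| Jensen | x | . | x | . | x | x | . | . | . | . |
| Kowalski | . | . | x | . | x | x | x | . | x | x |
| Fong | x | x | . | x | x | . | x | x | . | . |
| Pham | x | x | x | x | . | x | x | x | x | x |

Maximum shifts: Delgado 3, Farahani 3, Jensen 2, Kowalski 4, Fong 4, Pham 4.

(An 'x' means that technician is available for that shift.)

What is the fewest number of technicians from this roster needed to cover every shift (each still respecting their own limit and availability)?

10 slots to fill and no one can take more than 4, so at least ⌈10/4⌉ = 3 technicians are needed.
Delgado, Farahani, and Kowalski alone can cover everything: Block 1→Delgado, Block 2→Delgado, Block 3→Kowalski, Block 4→Farahani, Block 5→Farahani, Block 6→Kowalski, Block 7→Delgado, Block 8→Farahani, Block 9→Kowalski, Block 10→Kowalski.

3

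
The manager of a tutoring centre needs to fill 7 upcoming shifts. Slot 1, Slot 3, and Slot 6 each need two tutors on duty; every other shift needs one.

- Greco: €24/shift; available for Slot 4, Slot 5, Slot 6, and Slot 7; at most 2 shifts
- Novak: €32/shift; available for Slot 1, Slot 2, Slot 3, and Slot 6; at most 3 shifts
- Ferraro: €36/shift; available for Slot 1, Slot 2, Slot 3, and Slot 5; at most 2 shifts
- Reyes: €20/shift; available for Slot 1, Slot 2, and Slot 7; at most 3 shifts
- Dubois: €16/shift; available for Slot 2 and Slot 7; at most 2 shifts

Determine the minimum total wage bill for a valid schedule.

Slot 3 can only be covered by Novak and Ferraro, so that assignment is forced.
Slot 4 can only be covered by Greco, so that assignment is forced.
Slot 6 can only be covered by Greco and Novak, so that assignment is forced.
Picking the cheapest available tutor for each shift independently would cost €256, but that ignores the shift limits.
An optimal schedule: Slot 1→Reyes+Novak, Slot 2→Dubois, Slot 3→Novak+Ferraro, Slot 4→Greco, Slot 5→Ferraro, Slot 6→Greco+Novak, Slot 7→Dubois.
Total: 20 + 32 + 16 + 32 + 36 + 24 + 36 + 24 + 32 + 16 = €268.

€268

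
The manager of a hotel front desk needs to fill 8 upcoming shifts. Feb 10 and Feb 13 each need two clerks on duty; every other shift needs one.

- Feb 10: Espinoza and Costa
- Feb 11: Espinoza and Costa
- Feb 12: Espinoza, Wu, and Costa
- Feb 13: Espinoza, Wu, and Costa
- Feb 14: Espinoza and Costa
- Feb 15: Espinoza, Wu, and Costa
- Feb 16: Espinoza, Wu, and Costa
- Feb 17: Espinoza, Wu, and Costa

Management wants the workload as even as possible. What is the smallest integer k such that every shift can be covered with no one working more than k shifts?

With 3 clerks and 10 worker-slots to fill, someone must work at least ⌈10/3⌉ = 4 shifts, so k ≥ 4.
k = 4 works: Feb 10→Espinoza+Costa, Feb 11→Espinoza, Feb 12→Espinoza, Feb 13→Wu+Costa, Feb 14→Espinoza, Feb 15→Wu, Feb 16→Wu, Feb 17→Wu.
Loads: Espinoza 4, Wu 4, Costa 2 — all ≤ 4.

4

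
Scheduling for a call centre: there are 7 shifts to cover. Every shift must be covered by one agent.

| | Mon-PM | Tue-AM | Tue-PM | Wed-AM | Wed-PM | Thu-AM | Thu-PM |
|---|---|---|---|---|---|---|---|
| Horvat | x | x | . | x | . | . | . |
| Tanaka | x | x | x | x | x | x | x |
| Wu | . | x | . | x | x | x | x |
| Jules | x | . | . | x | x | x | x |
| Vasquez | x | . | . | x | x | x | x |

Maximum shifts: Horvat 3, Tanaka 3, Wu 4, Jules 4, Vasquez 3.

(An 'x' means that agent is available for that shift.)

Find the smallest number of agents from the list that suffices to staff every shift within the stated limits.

2

7 slots to fill and no one can take more than 4, so at least ⌈7/4⌉ = 2 agents are needed.
Tanaka and Wu alone can cover everything: Mon-PM→Tanaka, Tue-AM→Tanaka, Tue-PM→Tanaka, Wed-AM→Wu, Wed-PM→Wu, Thu-AM→Wu, Thu-PM→Wu.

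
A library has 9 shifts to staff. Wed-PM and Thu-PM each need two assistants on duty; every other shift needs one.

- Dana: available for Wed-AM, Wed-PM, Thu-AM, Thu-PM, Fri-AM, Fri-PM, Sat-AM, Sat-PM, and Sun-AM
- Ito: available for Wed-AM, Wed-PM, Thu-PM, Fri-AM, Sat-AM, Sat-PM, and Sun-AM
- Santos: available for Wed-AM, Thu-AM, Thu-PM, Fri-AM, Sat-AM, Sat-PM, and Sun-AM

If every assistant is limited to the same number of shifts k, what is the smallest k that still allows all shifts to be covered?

With 3 assistants and 11 worker-slots to fill, someone must work at least ⌈11/3⌉ = 4 shifts, so k ≥ 4.
k = 4 works: Wed-AM→Dana, Wed-PM→Dana+Ito, Thu-AM→Dana, Thu-PM→Ito+Santos, Fri-AM→Ito, Fri-PM→Dana, Sat-AM→Ito, Sat-PM→Santos, Sun-AM→Santos.
Loads: Dana 4, Ito 4, Santos 3 — all ≤ 4.

4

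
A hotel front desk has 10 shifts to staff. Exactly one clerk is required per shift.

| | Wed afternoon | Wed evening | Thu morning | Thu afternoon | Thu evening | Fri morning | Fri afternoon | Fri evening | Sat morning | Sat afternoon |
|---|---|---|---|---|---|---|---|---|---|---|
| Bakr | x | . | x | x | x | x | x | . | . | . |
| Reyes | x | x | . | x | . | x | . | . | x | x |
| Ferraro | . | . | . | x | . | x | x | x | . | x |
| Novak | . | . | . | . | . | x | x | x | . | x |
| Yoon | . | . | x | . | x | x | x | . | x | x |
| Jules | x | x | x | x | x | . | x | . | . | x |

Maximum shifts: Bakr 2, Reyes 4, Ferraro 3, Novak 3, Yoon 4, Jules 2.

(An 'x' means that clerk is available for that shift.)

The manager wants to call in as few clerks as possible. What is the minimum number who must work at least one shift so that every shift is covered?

10 slots to fill and no one can take more than 4, so at least ⌈10/4⌉ = 3 clerks are needed.
Reyes, Ferraro, and Yoon alone can cover everything: Wed afternoon→Reyes, Wed evening→Reyes, Thu morning→Yoon, Thu afternoon→Reyes, Thu evening→Yoon, Fri morning→Ferraro, Fri afternoon→Ferraro, Fri evening→Ferraro, Sat morning→Reyes, Sat afternoon→Yoon.

3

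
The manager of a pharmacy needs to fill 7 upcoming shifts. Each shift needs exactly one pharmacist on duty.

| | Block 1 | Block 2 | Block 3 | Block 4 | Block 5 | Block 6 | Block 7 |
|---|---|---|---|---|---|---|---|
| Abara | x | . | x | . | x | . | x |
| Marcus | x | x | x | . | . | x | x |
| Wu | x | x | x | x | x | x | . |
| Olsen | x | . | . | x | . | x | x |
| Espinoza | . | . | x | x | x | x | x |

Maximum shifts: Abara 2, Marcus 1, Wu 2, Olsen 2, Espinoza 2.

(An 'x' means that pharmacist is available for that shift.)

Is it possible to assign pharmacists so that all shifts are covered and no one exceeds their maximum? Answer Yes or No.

Yes

One valid schedule: Block 1→Abara, Block 2→Marcus, Block 3→Wu, Block 4→Wu, Block 5→Abara, Block 6→Olsen, Block 7→Olsen.
Loads: Abara 2/2, Marcus 1/1, Wu 2/2, Olsen 2/2, Espinoza 0/2 — all within limits.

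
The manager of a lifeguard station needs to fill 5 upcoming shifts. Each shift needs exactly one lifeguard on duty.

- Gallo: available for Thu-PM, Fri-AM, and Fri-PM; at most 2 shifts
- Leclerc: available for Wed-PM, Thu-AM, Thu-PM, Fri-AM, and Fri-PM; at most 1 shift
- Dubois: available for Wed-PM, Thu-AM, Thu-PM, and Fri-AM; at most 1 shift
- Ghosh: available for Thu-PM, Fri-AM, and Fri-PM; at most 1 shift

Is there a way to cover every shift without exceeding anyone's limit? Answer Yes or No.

One valid schedule: Wed-PM→Leclerc, Thu-AM→Dubois, Thu-PM→Gallo, Fri-AM→Ghosh, Fri-PM→Gallo.
Loads: Gallo 2/2, Leclerc 1/1, Dubois 1/1, Ghosh 1/1 — all within limits.

Yes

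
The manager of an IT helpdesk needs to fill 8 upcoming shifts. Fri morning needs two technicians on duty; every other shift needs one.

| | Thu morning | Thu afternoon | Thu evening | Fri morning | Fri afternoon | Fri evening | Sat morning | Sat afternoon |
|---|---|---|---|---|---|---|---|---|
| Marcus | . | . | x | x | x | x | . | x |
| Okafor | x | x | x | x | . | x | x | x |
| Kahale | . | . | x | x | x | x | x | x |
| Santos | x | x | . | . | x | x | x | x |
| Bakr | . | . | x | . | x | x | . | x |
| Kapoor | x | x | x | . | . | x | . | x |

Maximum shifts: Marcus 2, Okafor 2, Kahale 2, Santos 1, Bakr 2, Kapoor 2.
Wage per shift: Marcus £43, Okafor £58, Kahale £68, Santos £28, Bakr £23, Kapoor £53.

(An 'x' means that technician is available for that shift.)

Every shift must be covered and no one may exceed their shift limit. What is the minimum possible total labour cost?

Picking the cheapest available technician for each shift independently would cost £277, but that ignores the shift limits.
An optimal schedule: Thu morning→Santos, Thu afternoon→Kapoor, Thu evening→Bakr, Fri morning→Marcus+Okafor, Fri afternoon→Bakr, Fri evening→Marcus, Sat morning→Okafor, Sat afternoon→Kapoor.
Total: 28 + 53 + 23 + 43 + 58 + 23 + 43 + 58 + 53 = £382.

£382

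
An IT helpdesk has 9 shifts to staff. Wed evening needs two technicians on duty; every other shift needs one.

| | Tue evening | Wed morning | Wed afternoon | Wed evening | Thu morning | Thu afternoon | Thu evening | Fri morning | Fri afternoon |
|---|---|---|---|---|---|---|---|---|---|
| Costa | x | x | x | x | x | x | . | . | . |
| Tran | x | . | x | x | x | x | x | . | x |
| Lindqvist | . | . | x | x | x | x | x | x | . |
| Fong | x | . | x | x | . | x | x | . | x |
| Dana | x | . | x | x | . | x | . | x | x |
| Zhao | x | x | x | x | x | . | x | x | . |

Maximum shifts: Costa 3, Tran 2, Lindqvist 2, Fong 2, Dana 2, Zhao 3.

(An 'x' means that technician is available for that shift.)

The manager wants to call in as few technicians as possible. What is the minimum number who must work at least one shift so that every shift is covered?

10 slots to fill and no one can take more than 3, so at least ⌈10/3⌉ = 4 technicians are needed.
Costa, Tran, Lindqvist, and Zhao alone can cover everything: Tue evening→Costa, Wed morning→Costa, Wed afternoon→Zhao, Wed evening→Lindqvist+Zhao, Thu morning→Zhao, Thu afternoon→Costa, Thu evening→Tran, Fri morning→Lindqvist, Fri afternoon→Tran.

4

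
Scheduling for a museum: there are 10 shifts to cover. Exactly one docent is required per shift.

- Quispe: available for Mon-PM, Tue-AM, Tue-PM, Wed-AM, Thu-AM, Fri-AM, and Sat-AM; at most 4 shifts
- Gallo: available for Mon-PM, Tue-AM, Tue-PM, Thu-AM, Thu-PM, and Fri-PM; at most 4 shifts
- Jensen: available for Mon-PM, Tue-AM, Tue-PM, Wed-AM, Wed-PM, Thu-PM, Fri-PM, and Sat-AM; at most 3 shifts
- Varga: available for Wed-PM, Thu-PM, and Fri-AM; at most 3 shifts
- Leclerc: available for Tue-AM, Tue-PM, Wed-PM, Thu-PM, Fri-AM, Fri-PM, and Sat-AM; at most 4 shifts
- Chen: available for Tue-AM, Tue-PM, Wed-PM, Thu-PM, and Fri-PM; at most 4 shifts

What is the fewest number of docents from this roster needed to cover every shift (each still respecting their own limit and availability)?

10 slots to fill and no one can take more than 4, so at least ⌈10/4⌉ = 3 docents are needed.
Quispe, Gallo, and Jensen alone can cover everything: Mon-PM→Gallo, Tue-AM→Gallo, Tue-PM→Jensen, Wed-AM→Quispe, Wed-PM→Jensen, Thu-AM→Quispe, Thu-PM→Gallo, Fri-AM→Quispe, Fri-PM→Gallo, Sat-AM→Quispe.

3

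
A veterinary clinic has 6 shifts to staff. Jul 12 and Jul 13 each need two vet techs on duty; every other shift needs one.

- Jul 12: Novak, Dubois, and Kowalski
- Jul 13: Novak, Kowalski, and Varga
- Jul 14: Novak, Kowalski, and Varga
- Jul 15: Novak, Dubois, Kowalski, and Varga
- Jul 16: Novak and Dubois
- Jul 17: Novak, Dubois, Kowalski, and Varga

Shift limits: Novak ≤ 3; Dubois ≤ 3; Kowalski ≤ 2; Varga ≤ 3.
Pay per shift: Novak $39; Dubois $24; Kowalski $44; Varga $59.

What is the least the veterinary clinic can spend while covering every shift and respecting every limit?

Picking the cheapest available vet tech for each shift independently would cost $257, but that ignores the shift limits.
An optimal schedule: Jul 12→Novak+Dubois, Jul 13→Novak+Kowalski, Jul 14→Kowalski, Jul 15→Dubois, Jul 16→Novak, Jul 17→Dubois.
Total: 39 + 24 + 39 + 44 + 44 + 24 + 39 + 24 = $277.

$277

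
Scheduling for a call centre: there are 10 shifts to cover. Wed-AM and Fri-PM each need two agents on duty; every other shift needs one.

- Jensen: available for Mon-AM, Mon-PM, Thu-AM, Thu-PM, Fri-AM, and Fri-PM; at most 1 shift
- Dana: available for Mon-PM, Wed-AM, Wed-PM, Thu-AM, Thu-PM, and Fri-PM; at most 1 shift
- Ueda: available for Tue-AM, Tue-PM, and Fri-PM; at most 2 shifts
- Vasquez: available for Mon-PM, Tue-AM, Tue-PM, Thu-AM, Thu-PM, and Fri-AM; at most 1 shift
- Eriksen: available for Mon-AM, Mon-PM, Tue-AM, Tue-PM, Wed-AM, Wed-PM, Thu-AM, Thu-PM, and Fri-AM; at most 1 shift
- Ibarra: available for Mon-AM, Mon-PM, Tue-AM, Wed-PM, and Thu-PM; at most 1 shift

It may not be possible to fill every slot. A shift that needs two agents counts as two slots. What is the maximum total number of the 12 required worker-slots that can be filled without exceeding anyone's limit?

7

Total capacity across all agents is 1+1+2+1+1+1 = 7, and 12 slots are needed, so at most 7 can be filled.
An assignment achieving 7: Mon-AM→Jensen, Tue-PM→Ueda, Wed-AM→Dana+Eriksen, Wed-PM→Ibarra, Fri-AM→Vasquez, Fri-PM→Ueda.
Loads: Jensen 1/1, Dana 1/1, Ueda 2/2, Vasquez 1/1, Eriksen 1/1, Ibarra 1/1.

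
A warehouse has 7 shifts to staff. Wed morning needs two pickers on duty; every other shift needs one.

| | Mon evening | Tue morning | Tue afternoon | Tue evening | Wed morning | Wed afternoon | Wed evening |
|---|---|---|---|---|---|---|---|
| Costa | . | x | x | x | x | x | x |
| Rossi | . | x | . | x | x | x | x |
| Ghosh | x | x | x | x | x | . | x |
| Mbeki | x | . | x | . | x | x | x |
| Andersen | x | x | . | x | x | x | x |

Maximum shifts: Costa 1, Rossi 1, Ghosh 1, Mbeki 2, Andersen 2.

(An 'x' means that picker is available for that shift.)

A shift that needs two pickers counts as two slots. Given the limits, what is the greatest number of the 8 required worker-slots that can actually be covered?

7

Total capacity across all pickers is 1+1+1+2+2 = 7, and 8 slots are needed, so at most 7 can be filled.
An assignment achieving 7: Mon evening→Ghosh, Tue morning→Rossi, Tue afternoon→Costa, Tue evening→Andersen, Wed morning→Mbeki+Andersen, Wed afternoon→Mbeki.
Loads: Costa 1/1, Rossi 1/1, Ghosh 1/1, Mbeki 2/2, Andersen 2/2.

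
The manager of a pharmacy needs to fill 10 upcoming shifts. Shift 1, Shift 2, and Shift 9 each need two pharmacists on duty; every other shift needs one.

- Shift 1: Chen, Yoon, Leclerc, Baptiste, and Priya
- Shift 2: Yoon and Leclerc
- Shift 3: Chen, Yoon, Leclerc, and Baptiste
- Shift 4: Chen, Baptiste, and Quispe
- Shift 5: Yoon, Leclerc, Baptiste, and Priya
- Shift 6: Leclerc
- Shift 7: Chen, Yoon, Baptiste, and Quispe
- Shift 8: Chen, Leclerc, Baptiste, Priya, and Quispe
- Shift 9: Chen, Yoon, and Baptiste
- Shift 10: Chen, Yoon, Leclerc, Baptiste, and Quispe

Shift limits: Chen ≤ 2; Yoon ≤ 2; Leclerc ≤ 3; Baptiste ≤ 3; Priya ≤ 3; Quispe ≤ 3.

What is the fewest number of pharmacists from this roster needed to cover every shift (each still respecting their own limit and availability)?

13 slots to fill and no one can take more than 3, so at least ⌈13/3⌉ = 5 pharmacists are needed.
Chen, Yoon, Leclerc, Baptiste, and Priya alone can cover everything: Shift 1→Baptiste+Priya, Shift 2→Yoon+Leclerc, Shift 3→Leclerc, Shift 4→Chen, Shift 5→Priya, Shift 6→Leclerc, Shift 7→Chen, Shift 8→Priya, Shift 9→Yoon+Baptiste, Shift 10→Baptiste.

5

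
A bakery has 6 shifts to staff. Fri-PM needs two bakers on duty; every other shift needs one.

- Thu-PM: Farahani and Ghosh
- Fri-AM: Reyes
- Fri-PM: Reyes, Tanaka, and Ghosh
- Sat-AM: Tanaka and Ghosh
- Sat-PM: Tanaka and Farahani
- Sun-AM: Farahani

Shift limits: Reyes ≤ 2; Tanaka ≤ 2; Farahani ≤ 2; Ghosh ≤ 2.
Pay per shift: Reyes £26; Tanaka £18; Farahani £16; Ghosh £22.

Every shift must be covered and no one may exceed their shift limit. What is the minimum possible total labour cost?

Fri-AM can only be covered by Reyes, so that assignment is forced.
Sun-AM can only be covered by Farahani, so that assignment is forced.
Picking the cheapest available baker for each shift independently would cost £132, but that ignores the shift limits.
An optimal schedule: Thu-PM→Farahani, Fri-AM→Reyes, Fri-PM→Tanaka+Ghosh, Sat-AM→Ghosh, Sat-PM→Tanaka, Sun-AM→Farahani.
Total: 16 + 26 + 18 + 22 + 22 + 18 + 16 = £138.

£138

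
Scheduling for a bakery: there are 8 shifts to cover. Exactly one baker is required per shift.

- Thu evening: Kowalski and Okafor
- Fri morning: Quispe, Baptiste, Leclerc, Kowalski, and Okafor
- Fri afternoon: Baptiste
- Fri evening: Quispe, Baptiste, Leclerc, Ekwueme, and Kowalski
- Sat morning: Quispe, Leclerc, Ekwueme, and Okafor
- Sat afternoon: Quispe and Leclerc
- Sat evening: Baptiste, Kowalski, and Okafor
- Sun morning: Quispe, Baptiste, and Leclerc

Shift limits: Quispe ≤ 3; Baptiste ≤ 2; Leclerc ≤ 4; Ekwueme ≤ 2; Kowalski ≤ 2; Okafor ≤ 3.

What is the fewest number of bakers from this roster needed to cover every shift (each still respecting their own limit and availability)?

3

8 slots to fill and no one can take more than 4, so at least ⌈8/4⌉ = 2 bakers are needed.
Any 2 bakers together have capacity at most 4+3 = 7 < 8 slots, so 2 can never suffice.
Quispe, Baptiste, and Okafor alone can cover everything: Thu evening→Okafor, Fri morning→Okafor, Fri afternoon→Baptiste, Fri evening→Quispe, Sat morning→Quispe, Sat afternoon→Quispe, Sat evening→Okafor, Sun morning→Baptiste.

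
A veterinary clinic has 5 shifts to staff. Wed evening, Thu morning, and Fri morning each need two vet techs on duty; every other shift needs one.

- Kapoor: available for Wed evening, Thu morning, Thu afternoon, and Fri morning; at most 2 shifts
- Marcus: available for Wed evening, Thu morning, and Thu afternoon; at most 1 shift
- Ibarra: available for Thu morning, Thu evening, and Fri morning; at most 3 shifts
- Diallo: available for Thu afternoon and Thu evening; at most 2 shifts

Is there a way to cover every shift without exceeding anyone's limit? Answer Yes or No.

No

Total capacity is 8 and 8 slots are needed, so capacity alone doesn't rule it out.
Shifts {Wed evening, Thu morning, Fri morning} need 6 worker-slots in total, but the vet techs available for any of those shifts (Kapoor, Marcus, and Ibarra) can supply at most 5 among them. So no valid schedule exists.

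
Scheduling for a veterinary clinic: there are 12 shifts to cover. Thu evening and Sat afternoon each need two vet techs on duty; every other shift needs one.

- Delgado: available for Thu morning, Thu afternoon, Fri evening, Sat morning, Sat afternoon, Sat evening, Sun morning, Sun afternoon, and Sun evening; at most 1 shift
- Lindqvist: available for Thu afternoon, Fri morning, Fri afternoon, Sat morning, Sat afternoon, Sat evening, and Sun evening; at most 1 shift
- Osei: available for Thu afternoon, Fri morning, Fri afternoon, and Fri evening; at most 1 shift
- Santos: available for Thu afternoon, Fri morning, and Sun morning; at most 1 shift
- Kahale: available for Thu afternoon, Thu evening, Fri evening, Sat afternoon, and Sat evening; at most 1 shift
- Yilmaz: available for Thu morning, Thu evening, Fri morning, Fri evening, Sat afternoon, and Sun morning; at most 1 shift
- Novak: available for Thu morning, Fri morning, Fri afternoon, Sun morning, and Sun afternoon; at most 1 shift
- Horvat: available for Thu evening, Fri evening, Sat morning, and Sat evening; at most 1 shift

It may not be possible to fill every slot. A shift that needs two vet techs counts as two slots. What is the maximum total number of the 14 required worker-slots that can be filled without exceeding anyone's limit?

Total capacity across all vet techs is 1+1+1+1+1+1+1+1 = 8, and 14 slots are needed, so at most 8 can be filled.
An assignment achieving 8: Thu morning→Yilmaz, Thu evening→Kahale+Horvat, Fri morning→Novak, Fri afternoon→Osei, Sun morning→Santos, Sun afternoon→Delgado, Sun evening→Lindqvist.
Loads: Delgado 1/1, Lindqvist 1/1, Osei 1/1, Santos 1/1, Kahale 1/1, Yilmaz 1/1, Novak 1/1, Horvat 1/1.

8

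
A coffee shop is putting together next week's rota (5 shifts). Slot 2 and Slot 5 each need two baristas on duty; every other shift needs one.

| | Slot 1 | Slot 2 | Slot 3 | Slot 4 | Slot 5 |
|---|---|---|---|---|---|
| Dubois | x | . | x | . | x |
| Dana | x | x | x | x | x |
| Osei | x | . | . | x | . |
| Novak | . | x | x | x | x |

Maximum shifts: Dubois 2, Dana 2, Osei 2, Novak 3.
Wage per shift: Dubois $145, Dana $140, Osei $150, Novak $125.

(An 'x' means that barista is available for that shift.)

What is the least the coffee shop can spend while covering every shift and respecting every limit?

Slot 2 can only be covered by Dana and Novak, so that assignment is forced.
Picking the cheapest available barista for each shift independently would cost $920, but that ignores the shift limits.
An optimal schedule: Slot 1→Dana, Slot 2→Novak+Dana, Slot 3→Dubois, Slot 4→Novak, Slot 5→Novak+Dubois.
Total: 140 + 125 + 140 + 145 + 125 + 125 + 145 = $945.

$945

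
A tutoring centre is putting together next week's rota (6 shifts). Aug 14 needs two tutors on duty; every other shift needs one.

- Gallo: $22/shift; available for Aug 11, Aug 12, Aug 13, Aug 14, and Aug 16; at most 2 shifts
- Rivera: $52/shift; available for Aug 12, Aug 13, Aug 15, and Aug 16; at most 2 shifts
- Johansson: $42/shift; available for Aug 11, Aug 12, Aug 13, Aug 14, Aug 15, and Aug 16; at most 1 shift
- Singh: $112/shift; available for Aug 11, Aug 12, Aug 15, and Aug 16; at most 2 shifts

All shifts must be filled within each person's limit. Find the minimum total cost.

$414

Aug 14 can only be covered by Gallo and Johansson, so that assignment is forced.
Picking the cheapest available tutor for each shift independently would cost $194, but that ignores the shift limits.
An optimal schedule: Aug 11→Gallo, Aug 12→Singh, Aug 13→Rivera, Aug 14→Gallo+Johansson, Aug 15→Rivera, Aug 16→Singh.
Total: 22 + 112 + 52 + 22 + 42 + 52 + 112 = $414.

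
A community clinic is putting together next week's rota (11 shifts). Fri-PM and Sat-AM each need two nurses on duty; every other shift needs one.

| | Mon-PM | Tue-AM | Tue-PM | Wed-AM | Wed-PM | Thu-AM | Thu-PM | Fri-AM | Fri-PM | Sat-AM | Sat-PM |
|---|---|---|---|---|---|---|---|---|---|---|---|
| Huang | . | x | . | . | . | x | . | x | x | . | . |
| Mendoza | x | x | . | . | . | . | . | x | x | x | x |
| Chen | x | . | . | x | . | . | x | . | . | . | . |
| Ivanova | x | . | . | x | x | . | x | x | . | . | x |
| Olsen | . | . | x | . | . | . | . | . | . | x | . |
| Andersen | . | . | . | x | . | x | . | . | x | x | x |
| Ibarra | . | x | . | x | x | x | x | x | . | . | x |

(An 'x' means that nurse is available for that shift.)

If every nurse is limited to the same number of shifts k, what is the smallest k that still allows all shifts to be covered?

2

With 7 nurses and 13 worker-slots to fill, someone must work at least ⌈13/7⌉ = 2 shifts, so k ≥ 2.
k = 2 works: Mon-PM→Mendoza, Tue-AM→Huang, Tue-PM→Olsen, Wed-AM→Chen, Wed-PM→Ivanova, Thu-AM→Huang, Thu-PM→Chen, Fri-AM→Ivanova, Fri-PM→Mendoza+Andersen, Sat-AM→Olsen+Andersen, Sat-PM→Ibarra.
Loads: Huang 2, Mendoza 2, Chen 2, Ivanova 2, Olsen 2, Andersen 2, Ibarra 1 — all ≤ 2.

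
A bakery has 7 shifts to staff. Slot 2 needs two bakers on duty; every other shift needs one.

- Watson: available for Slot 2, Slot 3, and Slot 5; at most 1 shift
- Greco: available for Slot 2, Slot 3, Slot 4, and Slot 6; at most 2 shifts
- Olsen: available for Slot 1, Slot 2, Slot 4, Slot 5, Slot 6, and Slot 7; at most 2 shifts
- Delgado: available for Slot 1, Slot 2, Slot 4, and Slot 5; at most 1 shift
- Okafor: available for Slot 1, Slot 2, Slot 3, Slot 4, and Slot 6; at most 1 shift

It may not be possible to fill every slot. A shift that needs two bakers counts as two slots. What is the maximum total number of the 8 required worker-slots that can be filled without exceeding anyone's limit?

Total capacity across all bakers is 1+2+2+1+1 = 7, and 8 slots are needed, so at most 7 can be filled.
An assignment achieving 7: Slot 1→Olsen, Slot 2→Okafor, Slot 3→Watson, Slot 4→Greco, Slot 5→Delgado, Slot 6→Greco, Slot 7→Olsen.
Loads: Watson 1/1, Greco 2/2, Olsen 2/2, Delgado 1/1, Okafor 1/1.

7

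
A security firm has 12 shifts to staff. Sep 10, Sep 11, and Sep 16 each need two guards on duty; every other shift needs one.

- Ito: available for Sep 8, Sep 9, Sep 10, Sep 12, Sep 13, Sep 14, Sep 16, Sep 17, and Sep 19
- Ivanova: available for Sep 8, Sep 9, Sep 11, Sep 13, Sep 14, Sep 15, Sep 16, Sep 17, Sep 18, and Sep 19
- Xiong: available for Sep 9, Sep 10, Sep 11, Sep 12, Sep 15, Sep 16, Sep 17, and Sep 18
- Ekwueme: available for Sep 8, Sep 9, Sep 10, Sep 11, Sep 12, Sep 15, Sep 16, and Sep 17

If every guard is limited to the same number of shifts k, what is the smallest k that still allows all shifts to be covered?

With 4 guards and 15 worker-slots to fill, someone must work at least ⌈15/4⌉ = 4 shifts, so k ≥ 4.
k = 4 works: Sep 8→Ito, Sep 9→Ivanova, Sep 10→Xiong+Ekwueme, Sep 11→Ivanova+Xiong, Sep 12→Xiong, Sep 13→Ito, Sep 14→Ito, Sep 15→Ivanova, Sep 16→Xiong+Ekwueme, Sep 17→Ekwueme, Sep 18→Ivanova, Sep 19→Ito.
Loads: Ito 4, Ivanova 4, Xiong 4, Ekwueme 3 — all ≤ 4.

4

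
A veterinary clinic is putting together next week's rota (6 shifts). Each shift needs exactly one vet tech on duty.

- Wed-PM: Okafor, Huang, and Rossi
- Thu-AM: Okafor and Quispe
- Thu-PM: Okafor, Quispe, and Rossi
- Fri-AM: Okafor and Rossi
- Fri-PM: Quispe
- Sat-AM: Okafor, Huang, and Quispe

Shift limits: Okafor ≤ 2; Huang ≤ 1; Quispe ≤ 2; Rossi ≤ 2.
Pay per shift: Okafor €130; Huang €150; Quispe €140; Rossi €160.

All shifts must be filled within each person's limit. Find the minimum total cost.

€850

Fri-PM can only be covered by Quispe, so that assignment is forced.
Picking the cheapest available vet tech for each shift independently would cost €790, but that ignores the shift limits.
An optimal schedule: Wed-PM→Huang, Thu-AM→Okafor, Thu-PM→Rossi, Fri-AM→Okafor, Fri-PM→Quispe, Sat-AM→Quispe.
Total: 150 + 130 + 160 + 130 + 140 + 140 = €850.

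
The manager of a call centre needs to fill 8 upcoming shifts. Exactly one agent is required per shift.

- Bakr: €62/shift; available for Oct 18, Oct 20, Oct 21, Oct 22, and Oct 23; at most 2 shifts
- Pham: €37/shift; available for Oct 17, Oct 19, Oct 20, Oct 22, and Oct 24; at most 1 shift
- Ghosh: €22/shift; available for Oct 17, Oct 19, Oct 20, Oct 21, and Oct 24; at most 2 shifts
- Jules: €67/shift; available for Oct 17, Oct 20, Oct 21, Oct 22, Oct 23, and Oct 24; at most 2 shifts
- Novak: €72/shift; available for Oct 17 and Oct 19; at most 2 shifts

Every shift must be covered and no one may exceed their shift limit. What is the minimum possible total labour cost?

€411

Oct 18 can only be covered by Bakr, so that assignment is forced.
Picking the cheapest available agent for each shift independently would cost €271, but that ignores the shift limits.
An optimal schedule: Oct 17→Novak, Oct 18→Bakr, Oct 19→Pham, Oct 20→Jules, Oct 21→Ghosh, Oct 22→Jules, Oct 23→Bakr, Oct 24→Ghosh.
Total: 72 + 62 + 37 + 67 + 22 + 67 + 62 + 22 = €411.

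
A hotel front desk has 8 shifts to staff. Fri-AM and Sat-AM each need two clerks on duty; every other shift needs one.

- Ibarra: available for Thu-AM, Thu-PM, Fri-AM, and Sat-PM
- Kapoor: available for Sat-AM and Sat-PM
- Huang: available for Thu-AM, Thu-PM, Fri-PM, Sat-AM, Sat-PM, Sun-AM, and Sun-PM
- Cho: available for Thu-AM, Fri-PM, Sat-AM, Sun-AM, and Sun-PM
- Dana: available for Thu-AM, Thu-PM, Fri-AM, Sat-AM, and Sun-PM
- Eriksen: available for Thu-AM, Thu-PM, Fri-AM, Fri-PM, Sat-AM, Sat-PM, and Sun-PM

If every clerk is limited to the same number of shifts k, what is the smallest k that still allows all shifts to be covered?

2

With 6 clerks and 10 worker-slots to fill, someone must work at least ⌈10/6⌉ = 2 shifts, so k ≥ 2.
k = 2 works: Thu-AM→Cho, Thu-PM→Ibarra, Fri-AM→Ibarra+Dana, Fri-PM→Huang, Sat-AM→Kapoor+Dana, Sat-PM→Kapoor, Sun-AM→Huang, Sun-PM→Cho.
Loads: Ibarra 2, Kapoor 2, Huang 2, Cho 2, Dana 2, Eriksen 0 — all ≤ 2.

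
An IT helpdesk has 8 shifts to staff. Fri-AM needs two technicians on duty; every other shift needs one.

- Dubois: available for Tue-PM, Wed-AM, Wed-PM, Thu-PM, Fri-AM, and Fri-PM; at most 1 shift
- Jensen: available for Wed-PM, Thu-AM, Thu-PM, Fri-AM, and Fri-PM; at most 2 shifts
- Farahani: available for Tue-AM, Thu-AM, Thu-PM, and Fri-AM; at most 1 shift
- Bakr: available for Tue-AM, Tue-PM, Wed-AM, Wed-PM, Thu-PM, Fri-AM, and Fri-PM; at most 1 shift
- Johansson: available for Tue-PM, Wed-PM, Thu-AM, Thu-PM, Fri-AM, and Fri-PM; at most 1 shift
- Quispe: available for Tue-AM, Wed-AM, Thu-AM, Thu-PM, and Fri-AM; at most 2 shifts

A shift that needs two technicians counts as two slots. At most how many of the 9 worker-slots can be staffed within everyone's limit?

Total capacity across all technicians is 1+2+1+1+1+2 = 8, and 9 slots are needed, so at most 8 can be filled.
An assignment achieving 8: Tue-AM→Farahani, Tue-PM→Dubois, Wed-AM→Bakr, Wed-PM→Jensen, Thu-AM→Jensen, Thu-PM→Quispe, Fri-AM→Quispe, Fri-PM→Johansson.
Loads: Dubois 1/1, Jensen 2/2, Farahani 1/1, Bakr 1/1, Johansson 1/1, Quispe 2/2.

8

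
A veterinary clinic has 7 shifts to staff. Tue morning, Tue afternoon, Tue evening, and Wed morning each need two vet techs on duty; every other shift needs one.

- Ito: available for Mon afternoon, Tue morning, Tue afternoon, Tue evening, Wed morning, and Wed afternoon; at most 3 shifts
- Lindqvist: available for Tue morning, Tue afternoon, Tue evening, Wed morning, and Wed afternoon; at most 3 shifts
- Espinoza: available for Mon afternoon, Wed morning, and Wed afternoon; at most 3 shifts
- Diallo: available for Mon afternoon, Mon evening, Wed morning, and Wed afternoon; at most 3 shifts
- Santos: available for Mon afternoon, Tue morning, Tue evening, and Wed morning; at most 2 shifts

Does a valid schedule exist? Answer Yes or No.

Mon evening can only be covered by Diallo, so that assignment is forced.
Tue afternoon can only be covered by Ito and Lindqvist, so that assignment is forced.
One valid schedule: Mon afternoon→Espinoza, Mon evening→Diallo, Tue morning→Ito+Lindqvist, Tue afternoon→Ito+Lindqvist, Tue evening→Ito+Lindqvist, Wed morning→Espinoza+Diallo, Wed afternoon→Espinoza.
Loads: Ito 3/3, Lindqvist 3/3, Espinoza 3/3, Diallo 2/3, Santos 0/2 — all within limits.

Yes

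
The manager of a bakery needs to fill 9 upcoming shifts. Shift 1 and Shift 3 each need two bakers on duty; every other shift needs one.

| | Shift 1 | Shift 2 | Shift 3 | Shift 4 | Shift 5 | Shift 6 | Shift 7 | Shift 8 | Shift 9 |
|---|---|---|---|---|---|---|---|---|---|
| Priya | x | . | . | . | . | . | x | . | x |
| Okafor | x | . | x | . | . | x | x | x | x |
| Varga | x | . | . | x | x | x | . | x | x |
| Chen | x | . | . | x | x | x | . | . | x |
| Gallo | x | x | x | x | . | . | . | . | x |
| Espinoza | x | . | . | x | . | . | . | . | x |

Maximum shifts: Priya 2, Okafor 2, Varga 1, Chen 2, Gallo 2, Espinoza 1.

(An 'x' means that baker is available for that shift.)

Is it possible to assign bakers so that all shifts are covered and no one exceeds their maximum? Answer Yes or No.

Total capacity is 2+2+1+2+2+1 = 10 but 11 worker-slots are needed — infeasible.

No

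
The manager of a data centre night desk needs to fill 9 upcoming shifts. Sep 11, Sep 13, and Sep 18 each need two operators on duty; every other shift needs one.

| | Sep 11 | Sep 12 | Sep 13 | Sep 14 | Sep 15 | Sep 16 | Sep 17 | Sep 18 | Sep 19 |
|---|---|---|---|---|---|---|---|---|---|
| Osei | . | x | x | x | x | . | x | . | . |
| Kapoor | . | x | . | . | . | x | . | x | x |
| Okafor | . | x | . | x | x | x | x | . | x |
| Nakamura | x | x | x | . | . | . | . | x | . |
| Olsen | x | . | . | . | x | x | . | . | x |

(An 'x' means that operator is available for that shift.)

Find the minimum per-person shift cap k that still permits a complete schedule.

3

With 5 operators and 12 worker-slots to fill, someone must work at least ⌈12/5⌉ = 3 shifts, so k ≥ 3.
k = 3 works: Sep 11→Nakamura+Olsen, Sep 12→Okafor, Sep 13→Osei+Nakamura, Sep 14→Osei, Sep 15→Okafor, Sep 16→Kapoor, Sep 17→Osei, Sep 18→Kapoor+Nakamura, Sep 19→Kapoor.
Loads: Osei 3, Kapoor 3, Okafor 2, Nakamura 3, Olsen 1 — all ≤ 3.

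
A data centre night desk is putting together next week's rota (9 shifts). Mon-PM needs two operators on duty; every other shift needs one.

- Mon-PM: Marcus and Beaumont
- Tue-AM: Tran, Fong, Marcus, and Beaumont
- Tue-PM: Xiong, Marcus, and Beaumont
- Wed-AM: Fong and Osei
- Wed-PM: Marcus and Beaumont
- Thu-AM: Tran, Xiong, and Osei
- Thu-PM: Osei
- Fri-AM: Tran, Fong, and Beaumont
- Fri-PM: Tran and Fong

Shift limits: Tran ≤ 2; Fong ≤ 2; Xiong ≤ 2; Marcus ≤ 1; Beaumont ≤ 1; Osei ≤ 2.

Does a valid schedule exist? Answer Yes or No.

Total capacity is 10 and 10 slots are needed, so capacity alone doesn't rule it out.
Shifts {Mon-PM, Wed-PM} need 3 worker-slots in total, but the operators available for any of those shifts (Marcus and Beaumont) can supply at most 2 among them. So no valid schedule exists.

No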